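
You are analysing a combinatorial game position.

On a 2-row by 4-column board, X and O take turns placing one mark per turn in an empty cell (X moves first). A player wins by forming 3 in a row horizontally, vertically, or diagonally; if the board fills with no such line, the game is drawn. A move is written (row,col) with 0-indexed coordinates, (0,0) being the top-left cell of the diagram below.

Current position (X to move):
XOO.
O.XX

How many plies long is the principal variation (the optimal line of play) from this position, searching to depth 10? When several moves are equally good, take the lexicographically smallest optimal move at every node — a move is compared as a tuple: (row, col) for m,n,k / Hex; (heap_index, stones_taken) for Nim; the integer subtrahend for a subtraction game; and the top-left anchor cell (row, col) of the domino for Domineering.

p1 X@[XOO./O.XX]: (0,3)[XOOX/O.XX]+0 (1,1)[XOO./OXXX]+1*
p2 O@[XOO./OXXX] terminal -1; root [XOO./O.XX] d10

PV length from [XOO./O.XX]: 1 ply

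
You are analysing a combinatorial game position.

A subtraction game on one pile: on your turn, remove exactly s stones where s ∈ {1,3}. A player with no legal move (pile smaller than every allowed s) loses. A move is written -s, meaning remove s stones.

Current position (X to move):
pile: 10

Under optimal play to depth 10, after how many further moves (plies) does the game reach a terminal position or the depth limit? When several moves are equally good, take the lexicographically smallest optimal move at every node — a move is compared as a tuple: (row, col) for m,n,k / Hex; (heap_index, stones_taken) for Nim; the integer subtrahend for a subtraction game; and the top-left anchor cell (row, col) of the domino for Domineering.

[10] X move#1: -1:-1/9*, -3:-1/7
[9] O move#2: -1:+1/8*, -3:+1/6
[8] X move#3: -1:-1/7*, -3:-1/5
[7] O move#4: -1:+1/6*, -3:+1/4
[6] X move#5: -1:-1/5*, -3:-1/3
[5] O move#6: -1:+1/4*, -3:+1/2
[4] X move#7: -1:-1/3*, -3:-1/1
[3] O move#8: -1:+1/2*, -3:+1/0
[2] X move#9: -1:-1/1*
[1] O move#10: -1:+1/0*
[0] end (terminal -1, X#11); searched 10 to 10

PV length from [10]: 10 plies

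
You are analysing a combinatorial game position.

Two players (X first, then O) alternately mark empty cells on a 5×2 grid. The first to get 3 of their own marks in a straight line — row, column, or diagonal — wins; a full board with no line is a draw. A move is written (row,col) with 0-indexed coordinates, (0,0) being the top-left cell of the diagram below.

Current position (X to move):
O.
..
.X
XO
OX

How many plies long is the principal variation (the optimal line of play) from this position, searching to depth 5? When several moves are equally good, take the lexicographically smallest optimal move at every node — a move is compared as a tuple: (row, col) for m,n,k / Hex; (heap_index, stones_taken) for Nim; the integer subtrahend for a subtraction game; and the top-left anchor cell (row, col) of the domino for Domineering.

PV length from [O./../.X/XO/OX]: 4 plies

[O./../.X/XO/OX] X move#1: (0,1):+0/OX/../.X/XO/OX*, (1,0):+0/O./X./.X/XO/OX, (1,1):+0/O./.X/.X/XO/OX, (2,0):+0/O./../XX/XO/OX
[OX/../.X/XO/OX] O move#2: (1,0):-1/OX/O./.X/XO/OX, (1,1):+0/OX/.O/.X/XO/OX*, (2,0):-1/OX/../OX/XO/OX
[OX/.O/.X/XO/OX] X move#3: (1,0):+0/OX/XO/.X/XO/OX*, (2,0):+0/OX/.O/XX/XO/OX
[OX/XO/.X/XO/OX] O move#4: (2,0):+0/OX/XO/OX/XO/OX*
[OX/XO/OX/XO/OX] end (terminal +0, X#5); searched O./../.X/XO/OX to 5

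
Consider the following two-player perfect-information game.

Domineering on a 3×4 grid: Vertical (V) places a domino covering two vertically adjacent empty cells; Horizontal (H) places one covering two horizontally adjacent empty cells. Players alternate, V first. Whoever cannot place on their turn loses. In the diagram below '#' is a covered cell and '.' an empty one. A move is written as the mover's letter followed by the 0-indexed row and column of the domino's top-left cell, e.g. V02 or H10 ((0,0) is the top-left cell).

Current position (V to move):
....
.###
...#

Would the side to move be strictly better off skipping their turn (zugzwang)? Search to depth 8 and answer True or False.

p1 V@[..../.###/...#]: V00[#.../####/...#]-1* V10[..../####/#..#]-1
p2 H@[#.../####/...#]: H01[###./####/...#]+1* H02[#.##/####/...#]+1 H20[#.../####/##.#]+1 H21[#.../####/.###]+1
p3 V@[###./####/...#] terminal -1; root [..../.###/...#] d8
suppose V passes — search the same position with H to move:
pass> p1 H@[..../.###/...#]: H00[##../.###/...#]+1* H01[.##./.###/...#]+1 H02[..##/.###/...#]+1 H20[..../.###/##.#]+1 H21[..../.###/.###]+1
pass> p2 V@[##../.###/...#]: V10[##../####/#..#]-1*
pass> p3 H@[##../####/#..#]: H02[####/####/#..#]+1* H21[##../####/####]+1
pass> p4 V@[####/####/#..#] terminal -1; root [..../.###/...#] d8
for V: play -1, pass -1

zugzwang(..../.###/...#, V) = False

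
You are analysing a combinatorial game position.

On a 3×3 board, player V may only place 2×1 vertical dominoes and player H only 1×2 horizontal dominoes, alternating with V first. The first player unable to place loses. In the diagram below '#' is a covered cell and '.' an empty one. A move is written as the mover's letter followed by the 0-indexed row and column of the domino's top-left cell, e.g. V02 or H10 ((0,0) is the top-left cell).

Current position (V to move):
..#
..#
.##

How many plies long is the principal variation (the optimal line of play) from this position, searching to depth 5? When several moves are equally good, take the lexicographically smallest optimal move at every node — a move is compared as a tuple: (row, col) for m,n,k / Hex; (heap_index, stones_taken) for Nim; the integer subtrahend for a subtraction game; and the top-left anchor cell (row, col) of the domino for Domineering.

p1 V@[..#/..#/.##]: V00[#.#/#.#/.##]+1* V01[.##/.##/.##]+1 V10[..#/#.#/###]-1
p2 H@[#.#/#.#/.##] terminal -1; root [..#/..#/.##] d5

PV length from [..#/..#/.##]: 1 ply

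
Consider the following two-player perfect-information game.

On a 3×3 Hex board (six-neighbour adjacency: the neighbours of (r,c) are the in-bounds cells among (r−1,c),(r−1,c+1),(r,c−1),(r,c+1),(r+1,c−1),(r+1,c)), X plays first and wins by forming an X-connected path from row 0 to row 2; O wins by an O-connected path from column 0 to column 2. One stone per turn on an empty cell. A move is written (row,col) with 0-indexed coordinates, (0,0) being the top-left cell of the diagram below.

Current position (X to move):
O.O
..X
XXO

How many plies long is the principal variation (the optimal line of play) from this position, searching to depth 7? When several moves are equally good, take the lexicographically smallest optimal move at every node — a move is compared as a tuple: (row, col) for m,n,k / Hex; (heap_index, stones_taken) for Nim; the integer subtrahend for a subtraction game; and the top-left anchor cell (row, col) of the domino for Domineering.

PV length from [O.O/..X/XXO]: 3 plies

[O.O/..X/XXO] X move#1: (0,1):+1/OXO/..X/XXO*, (1,0):-1/O.O/X.X/XXO, (1,1):-1/O.O/.XX/XXO
[OXO/..X/XXO] O move#2: (1,0):-1/OXO/O.X/XXO*, (1,1):-1/OXO/.OX/XXO
[OXO/O.X/XXO] X move#3: (1,1):+1/OXO/OXX/XXO*
[OXO/OXX/XXO] end (terminal -1, O#4); searched O.O/..X/XXO to 7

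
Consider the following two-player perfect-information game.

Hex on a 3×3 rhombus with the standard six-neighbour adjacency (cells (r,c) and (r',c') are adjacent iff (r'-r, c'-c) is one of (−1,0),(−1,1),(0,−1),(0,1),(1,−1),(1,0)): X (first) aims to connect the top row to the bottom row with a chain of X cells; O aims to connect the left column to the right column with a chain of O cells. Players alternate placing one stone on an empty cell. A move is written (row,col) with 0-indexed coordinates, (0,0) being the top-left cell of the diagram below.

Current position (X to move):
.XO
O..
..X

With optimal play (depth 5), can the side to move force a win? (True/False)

[.XO/O../..X] X move#1: (0,0):-1/XXO/O../..X, (1,1):+1/.XO/OX./..X*, (1,2):-1/.XO/O.X/..X, (2,0):-1/.XO/O../X.X, (2,1):-1/.XO/O../.XX
[.XO/OX./..X] O move#2: (0,0):-1/OXO/OX./..X*, (1,2):-1/.XO/OXO/..X, (2,0):-1/.XO/OX./O.X, (2,1):-1/.XO/OX./.OX
[OXO/OX./..X] X move#3: (1,2):+1/OXO/OXX/..X*, (2,0):+1/OXO/OX./X.X, (2,1):+1/OXO/OX./.XX
[OXO/OXX/..X] end (terminal -1, O#4); searched .XO/O../..X to 5

X winning at [.XO/O../..X]: True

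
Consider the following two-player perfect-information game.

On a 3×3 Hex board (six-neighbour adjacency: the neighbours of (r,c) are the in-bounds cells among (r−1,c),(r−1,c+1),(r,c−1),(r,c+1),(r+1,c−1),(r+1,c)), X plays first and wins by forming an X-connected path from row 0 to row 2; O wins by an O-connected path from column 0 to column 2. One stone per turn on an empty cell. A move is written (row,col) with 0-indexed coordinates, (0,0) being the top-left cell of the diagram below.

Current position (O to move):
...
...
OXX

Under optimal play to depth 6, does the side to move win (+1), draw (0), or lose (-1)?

[.../.../OXX] O move#1: (0,0):-1/O../.../OXX, (0,1):-1/.O./.../OXX, (0,2):+1/..O/.../OXX*, (1,0):-1/.../O../OXX, (1,1):+1/.../.O./OXX, (1,2):-1/.../..O/OXX
[..O/.../OXX] X move#2: (0,0):-1/X.O/.../OXX*, (0,1):-1/.XO/.../OXX, (1,0):-1/..O/X../OXX, (1,1):-1/..O/.X./OXX, (1,2):-1/..O/..X/OXX
[X.O/.../OXX] O move#3: (0,1):+1/XOO/.../OXX*, (1,0):+1/X.O/O../OXX, (1,1):+1/X.O/.O./OXX, (1,2):-1/X.O/..O/OXX
[XOO/.../OXX] X move#4: (1,0):-1/XOO/X../OXX*, (1,1):-1/XOO/.X./OXX, (1,2):-1/XOO/..X/OXX
[XOO/X../OXX] O move#5: (1,1):+1/XOO/XO./OXX*, (1,2):-1/XOO/X.O/OXX
[XOO/XO./OXX] end (terminal -1, X#6); searched .../.../OXX to 6

value(.../.../OXX, O) = +1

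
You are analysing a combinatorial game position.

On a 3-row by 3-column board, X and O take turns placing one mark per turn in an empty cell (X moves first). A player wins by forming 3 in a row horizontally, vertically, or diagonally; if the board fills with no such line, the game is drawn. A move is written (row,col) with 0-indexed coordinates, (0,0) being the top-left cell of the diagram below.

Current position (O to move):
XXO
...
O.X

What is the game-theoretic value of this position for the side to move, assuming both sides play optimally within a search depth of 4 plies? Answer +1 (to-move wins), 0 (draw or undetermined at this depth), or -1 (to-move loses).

value(XXO/.../O.X, O) = +1

p1 O@[XXO/.../O.X]: (1,0)[XXO/O../O.X]-1 (1,1)[XXO/.O./O.X]+1* (1,2)[XXO/..O/O.X]-1 (2,1)[XXO/.../OOX]-1
p2 X@[XXO/.O./O.X] terminal -1; root [XXO/.../O.X] d4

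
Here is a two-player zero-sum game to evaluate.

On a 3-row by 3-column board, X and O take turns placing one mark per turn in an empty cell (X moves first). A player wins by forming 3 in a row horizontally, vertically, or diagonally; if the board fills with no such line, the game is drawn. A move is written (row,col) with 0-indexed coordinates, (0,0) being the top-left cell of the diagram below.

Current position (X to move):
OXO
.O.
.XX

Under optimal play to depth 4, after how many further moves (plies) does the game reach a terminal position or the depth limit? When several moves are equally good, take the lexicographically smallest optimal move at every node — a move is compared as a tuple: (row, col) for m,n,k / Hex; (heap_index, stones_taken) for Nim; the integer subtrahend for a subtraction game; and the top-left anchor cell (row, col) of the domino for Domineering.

[OXO/.O./.XX] X move#1: (1,0):-1/OXO/XO./.XX, (1,2):-1/OXO/.OX/.XX, (2,0):+1/OXO/.O./XXX*
[OXO/.O./XXX] end (terminal -1, O#2); searched OXO/.O./.XX to 4

PV length from [OXO/.O./.XX]: 1 ply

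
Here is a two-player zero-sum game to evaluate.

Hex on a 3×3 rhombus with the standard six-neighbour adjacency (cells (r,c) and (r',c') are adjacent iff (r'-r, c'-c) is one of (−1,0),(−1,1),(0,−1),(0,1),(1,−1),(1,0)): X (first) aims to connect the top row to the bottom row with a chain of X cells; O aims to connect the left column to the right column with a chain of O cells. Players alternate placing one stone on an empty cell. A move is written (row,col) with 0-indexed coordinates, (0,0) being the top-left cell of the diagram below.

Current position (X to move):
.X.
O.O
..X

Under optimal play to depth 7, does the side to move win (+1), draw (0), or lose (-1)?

[.X./O.O/..X] X move#1: (0,0):-1/XX./O.O/..X, (0,2):-1/.XX/O.O/..X, (1,1):+1/.X./OXO/..X*, (2,0):-1/.X./O.O/X.X, (2,1):-1/.X./O.O/.XX
[.X./OXO/..X] O move#2: (0,0):-1/OX./OXO/..X*, (0,2):-1/.XO/OXO/..X, (2,0):-1/.X./OXO/O.X, (2,1):-1/.X./OXO/.OX
[OX./OXO/..X] X move#3: (0,2):+1/OXX/OXO/..X*, (2,0):+1/OX./OXO/X.X, (2,1):+1/OX./OXO/.XX
[OXX/OXO/..X] O move#4: (2,0):-1/OXX/OXO/O.X*, (2,1):-1/OXX/OXO/.OX
[OXX/OXO/O.X] X move#5: (2,1):+1/OXX/OXO/OXX*
[OXX/OXO/OXX] end (terminal -1, O#6); searched .X./O.O/..X to 7

value(.X./O.O/..X, X) = +1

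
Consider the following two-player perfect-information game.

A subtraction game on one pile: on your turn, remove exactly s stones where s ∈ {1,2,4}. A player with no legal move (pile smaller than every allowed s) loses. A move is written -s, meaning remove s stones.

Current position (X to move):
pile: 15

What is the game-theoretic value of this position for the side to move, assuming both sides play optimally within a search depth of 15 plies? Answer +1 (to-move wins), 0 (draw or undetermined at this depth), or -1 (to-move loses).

value(15, X) = -1

p1 X@[15]: -1[14]-1* -2[13]-1 -4[11]-1
p2 O@[14]: -1[13]-1 -2[12]+1* -4[10]-1
p3 X@[12]: -1[11]-1* -2[10]-1 -4[8]-1
p4 O@[11]: -1[10]-1 -2[9]+1* -4[7]-1
p5 X@[9]: -1[8]-1* -2[7]-1 -4[5]-1
p6 O@[8]: -1[7]-1 -2[6]+1* -4[4]-1
p7 X@[6]: -1[5]-1* -2[4]-1 -4[2]-1
p8 O@[5]: -1[4]-1 -2[3]+1* -4[1]-1
p9 X@[3]: -1[2]-1* -2[1]-1
p10 O@[2]: -1[1]-1 -2[0]+1*
p11 X@[0] terminal -1; root [15] d15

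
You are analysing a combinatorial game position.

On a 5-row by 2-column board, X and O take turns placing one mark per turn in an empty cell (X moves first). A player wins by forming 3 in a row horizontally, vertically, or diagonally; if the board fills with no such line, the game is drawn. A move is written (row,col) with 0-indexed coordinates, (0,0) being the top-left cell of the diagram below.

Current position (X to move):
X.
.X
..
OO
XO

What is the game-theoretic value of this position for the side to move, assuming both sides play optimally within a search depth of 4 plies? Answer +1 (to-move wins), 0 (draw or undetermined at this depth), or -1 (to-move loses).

[X./.X/../OO/XO] X move#1: (0,1):-1/XX/.X/../OO/XO, (1,0):-1/X./XX/../OO/XO, (2,0):-1/X./.X/X./OO/XO, (2,1):+0/X./.X/.X/OO/XO*
[X./.X/.X/OO/XO] O move#2: (0,1):+0/XO/.X/.X/OO/XO*, (1,0):-1/X./OX/.X/OO/XO, (2,0):-1/X./.X/OX/OO/XO
[XO/.X/.X/OO/XO] X move#3: (1,0):+0/XO/XX/.X/OO/XO*, (2,0):+0/XO/.X/XX/OO/XO
[XO/XX/.X/OO/XO] O move#4: (2,0):+0/XO/XX/OX/OO/XO*
[XO/XX/OX/OO/XO] end (terminal +0, X#5); searched X./.X/../OO/XO to 4

value(X./.X/../OO/XO, X) = 0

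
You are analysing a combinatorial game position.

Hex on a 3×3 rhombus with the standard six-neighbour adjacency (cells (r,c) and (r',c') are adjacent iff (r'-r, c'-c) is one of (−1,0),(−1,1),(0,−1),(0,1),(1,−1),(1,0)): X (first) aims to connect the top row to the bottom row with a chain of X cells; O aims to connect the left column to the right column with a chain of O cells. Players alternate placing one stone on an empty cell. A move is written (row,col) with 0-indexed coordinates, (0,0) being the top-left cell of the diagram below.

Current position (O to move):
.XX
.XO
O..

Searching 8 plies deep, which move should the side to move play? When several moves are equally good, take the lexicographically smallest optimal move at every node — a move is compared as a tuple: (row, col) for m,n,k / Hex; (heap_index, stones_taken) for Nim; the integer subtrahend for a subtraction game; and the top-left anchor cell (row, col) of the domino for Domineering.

ply 1, O at .XX/.XO/O.. | (0,0)=-1→OXX/.XO/O..; (1,0)=-1→.XX/OXO/O..; (2,1)=+1→.XX/.XO/OO.*; (2,2)=-1→.XX/.XO/O.O
ply 2: .XX/.XO/OO. is terminal -1 (X); from .XX/.XO/O.. depth 8

O's best at [.XX/.XO/O..]: (2,1)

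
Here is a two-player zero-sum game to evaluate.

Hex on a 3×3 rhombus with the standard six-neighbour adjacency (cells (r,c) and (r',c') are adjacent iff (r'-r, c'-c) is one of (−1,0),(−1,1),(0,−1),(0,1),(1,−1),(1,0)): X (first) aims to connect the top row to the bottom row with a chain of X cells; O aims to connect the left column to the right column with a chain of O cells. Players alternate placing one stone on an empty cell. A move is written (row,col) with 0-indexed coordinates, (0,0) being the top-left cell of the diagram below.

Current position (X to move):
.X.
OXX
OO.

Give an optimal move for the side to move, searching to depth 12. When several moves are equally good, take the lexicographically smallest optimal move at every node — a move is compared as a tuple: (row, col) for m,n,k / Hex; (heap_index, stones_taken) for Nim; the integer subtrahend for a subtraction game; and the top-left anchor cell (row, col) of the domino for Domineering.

X's best at [.X./OXX/OO.]: (2,2)

p1 X@[.X./OXX/OO.]: (0,0)[XX./OXX/OO.]-1 (0,2)[.XX/OXX/OO.]-1 (2,2)[.X./OXX/OOX]+1*
p2 O@[.X./OXX/OOX] terminal -1; root [.X./OXX/OO.] d12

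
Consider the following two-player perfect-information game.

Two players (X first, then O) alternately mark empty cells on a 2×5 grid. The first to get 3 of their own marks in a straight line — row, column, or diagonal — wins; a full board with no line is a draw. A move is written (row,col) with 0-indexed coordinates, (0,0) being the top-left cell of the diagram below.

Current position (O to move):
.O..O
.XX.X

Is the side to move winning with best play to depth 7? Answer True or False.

O winning at [.O..O/.XX.X]: False

ply 1, O at .O..O/.XX.X | (0,0)=-1→OO..O/.XX.X*; (0,2)=-1→.OO.O/.XX.X; (0,3)=-1→.O.OO/.XX.X; (1,0)=-1→.O..O/OXX.X; (1,3)=-1→.O..O/.XXOX
ply 2, X at OO..O/.XX.X | (0,2)=+1→OOX.O/.XX.X*; (0,3)=-1→OO.XO/.XX.X; (1,0)=+1→OO..O/XXX.X; (1,3)=+1→OO..O/.XXXX
ply 3, O at OOX.O/.XX.X | (0,3)=-1→OOXOO/.XX.X*; (1,0)=-1→OOX.O/OXX.X; (1,3)=-1→OOX.O/.XXOX
ply 4, X at OOXOO/.XX.X | (1,0)=+1→OOXOO/XXX.X*; (1,3)=+1→OOXOO/.XXXX
ply 5: OOXOO/XXX.X is terminal -1 (O); from .O..O/.XX.X depth 7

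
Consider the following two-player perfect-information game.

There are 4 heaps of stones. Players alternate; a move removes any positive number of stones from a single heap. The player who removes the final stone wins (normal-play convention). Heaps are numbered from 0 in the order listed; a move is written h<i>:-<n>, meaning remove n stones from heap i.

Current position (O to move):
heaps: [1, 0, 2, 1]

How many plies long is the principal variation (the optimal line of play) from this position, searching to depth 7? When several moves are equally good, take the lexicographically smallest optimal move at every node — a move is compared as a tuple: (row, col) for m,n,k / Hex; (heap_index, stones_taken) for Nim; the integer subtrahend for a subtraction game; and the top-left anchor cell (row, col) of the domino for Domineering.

PV length from [(1,0,2,1)]: 3 plies

[(1,0,2,1)] O move#1: h0:-1:-1/(0,0,2,1), h2:-1:-1/(1,0,1,1), h2:-2:+1/(1,0,0,1)*, h3:-1:-1/(1,0,2,0)
[(1,0,0,1)] X move#2: h0:-1:-1/(0,0,0,1)*, h3:-1:-1/(1,0,0,0)
[(0,0,0,1)] O move#3: h3:-1:+1/(0,0,0,0)*
[(0,0,0,0)] end (terminal -1, X#4); searched (1,0,2,1) to 7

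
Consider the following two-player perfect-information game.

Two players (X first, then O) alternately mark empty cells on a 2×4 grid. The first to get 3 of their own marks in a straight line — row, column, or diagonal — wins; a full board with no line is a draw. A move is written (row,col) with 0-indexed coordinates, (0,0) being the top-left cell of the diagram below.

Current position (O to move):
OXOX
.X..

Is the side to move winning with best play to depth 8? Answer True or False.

p1 O@[OXOX/.X..]: (1,0)[OXOX/OX..]+0* (1,2)[OXOX/.XO.]+0 (1,3)[OXOX/.X.O]+0
p2 X@[OXOX/OX..]: (1,2)[OXOX/OXX.]+0* (1,3)[OXOX/OX.X]+0
p3 O@[OXOX/OXX.]: (1,3)[OXOX/OXXO]+0*
p4 X@[OXOX/OXXO] terminal +0; root [OXOX/.X..] d8

O winning at [OXOX/.X..]: False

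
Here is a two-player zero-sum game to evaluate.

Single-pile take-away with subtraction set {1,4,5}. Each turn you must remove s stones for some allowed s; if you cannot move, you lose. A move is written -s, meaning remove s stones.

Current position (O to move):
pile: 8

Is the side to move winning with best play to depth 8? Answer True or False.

O winning at [8]: False

p1 O@[8]: -1[7]-1* -4[4]-1 -5[3]-1
p2 X@[7]: -1[6]-1 -4[3]-1 -5[2]+1*
p3 O@[2]: -1[1]-1*
p4 X@[1]: -1[0]+1*
p5 O@[0] terminal -1; root [8] d8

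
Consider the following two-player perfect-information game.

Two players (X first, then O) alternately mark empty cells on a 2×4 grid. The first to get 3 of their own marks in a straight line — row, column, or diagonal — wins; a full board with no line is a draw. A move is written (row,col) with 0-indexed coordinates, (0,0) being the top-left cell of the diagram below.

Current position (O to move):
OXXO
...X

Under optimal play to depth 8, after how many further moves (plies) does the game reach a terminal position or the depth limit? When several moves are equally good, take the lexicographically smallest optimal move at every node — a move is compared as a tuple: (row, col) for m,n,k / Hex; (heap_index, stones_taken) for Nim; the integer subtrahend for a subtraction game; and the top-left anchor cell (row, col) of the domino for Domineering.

PV length from [OXXO/...X]: 3 plies

p1 O@[OXXO/...X]: (1,0)[OXXO/O..X]+0* (1,1)[OXXO/.O.X]+0 (1,2)[OXXO/..OX]+0
p2 X@[OXXO/O..X]: (1,1)[OXXO/OX.X]+0* (1,2)[OXXO/O.XX]+0
p3 O@[OXXO/OX.X]: (1,2)[OXXO/OXOX]+0*
p4 X@[OXXO/OXOX] terminal +0; root [OXXO/...X] d8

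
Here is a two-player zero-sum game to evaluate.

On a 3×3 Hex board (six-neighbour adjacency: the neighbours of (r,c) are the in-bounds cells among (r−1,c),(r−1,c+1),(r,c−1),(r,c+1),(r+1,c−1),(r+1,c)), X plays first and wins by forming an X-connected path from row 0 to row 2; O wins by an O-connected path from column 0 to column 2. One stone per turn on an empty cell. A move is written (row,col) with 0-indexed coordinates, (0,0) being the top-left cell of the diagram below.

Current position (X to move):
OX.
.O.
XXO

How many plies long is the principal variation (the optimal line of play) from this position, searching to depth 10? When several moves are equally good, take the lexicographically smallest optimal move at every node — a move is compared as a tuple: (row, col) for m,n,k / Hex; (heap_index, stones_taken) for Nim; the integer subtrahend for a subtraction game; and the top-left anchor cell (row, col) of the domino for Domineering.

PV length from [OX./.O./XXO]: 3 plies

p1 X@[OX./.O./XXO]: (0,2)[OXX/.O./XXO]+1* (1,0)[OX./XO./XXO]+1 (1,2)[OX./.OX/XXO]+1
p2 O@[OXX/.O./XXO]: (1,0)[OXX/OO./XXO]-1* (1,2)[OXX/.OO/XXO]-1
p3 X@[OXX/OO./XXO]: (1,2)[OXX/OOX/XXO]+1*
p4 O@[OXX/OOX/XXO] terminal -1; root [OX./.O./XXO] d10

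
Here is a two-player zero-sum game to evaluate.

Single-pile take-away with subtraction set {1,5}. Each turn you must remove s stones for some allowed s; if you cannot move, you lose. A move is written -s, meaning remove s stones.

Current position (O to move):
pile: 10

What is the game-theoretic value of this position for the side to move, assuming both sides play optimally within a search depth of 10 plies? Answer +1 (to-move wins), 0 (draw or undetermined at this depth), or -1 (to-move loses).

[10] O move#1: -1:-1/9*, -5:-1/5
[9] X move#2: -1:+1/8*, -5:+1/4
[8] O move#3: -1:-1/7*, -5:-1/3
[7] X move#4: -1:+1/6*, -5:+1/2
[6] O move#5: -1:-1/5*, -5:-1/1
[5] X move#6: -1:+1/4*, -5:+1/0
[4] O move#7: -1:-1/3*
[3] X move#8: -1:+1/2*
[2] O move#9: -1:-1/1*
[1] X move#10: -1:+1/0*
[0] end (terminal -1, O#11); searched 10 to 10

value(10, O) = -1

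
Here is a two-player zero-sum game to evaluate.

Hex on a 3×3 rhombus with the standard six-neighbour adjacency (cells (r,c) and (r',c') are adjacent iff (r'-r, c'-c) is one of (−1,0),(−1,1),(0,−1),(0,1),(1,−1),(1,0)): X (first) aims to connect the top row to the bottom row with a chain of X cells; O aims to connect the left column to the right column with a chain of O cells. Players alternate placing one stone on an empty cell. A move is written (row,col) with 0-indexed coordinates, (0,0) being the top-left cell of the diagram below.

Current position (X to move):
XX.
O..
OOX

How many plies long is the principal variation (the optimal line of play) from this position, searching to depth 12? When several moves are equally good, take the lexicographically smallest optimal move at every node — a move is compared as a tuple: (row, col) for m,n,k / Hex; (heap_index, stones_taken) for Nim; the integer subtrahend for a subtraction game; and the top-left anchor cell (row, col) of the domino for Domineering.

PV length from [XX./O../OOX]: 3 plies

p1 X@[XX./O../OOX]: (0,2)[XXX/O../OOX]-1 (1,1)[XX./OX./OOX]-1 (1,2)[XX./O.X/OOX]+1*
p2 O@[XX./O.X/OOX]: (0,2)[XXO/O.X/OOX]-1* (1,1)[XX./OOX/OOX]-1
p3 X@[XXO/O.X/OOX]: (1,1)[XXO/OXX/OOX]+1*
p4 O@[XXO/OXX/OOX] terminal -1; root [XX./O../OOX] d12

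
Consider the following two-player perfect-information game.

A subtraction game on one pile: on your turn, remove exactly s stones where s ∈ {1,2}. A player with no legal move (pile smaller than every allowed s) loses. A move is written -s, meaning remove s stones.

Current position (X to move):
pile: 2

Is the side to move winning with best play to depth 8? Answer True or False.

X winning at [2]: True

p1 X@[2]: -1[1]-1 -2[0]+1*
p2 O@[0] terminal -1; root [2] d8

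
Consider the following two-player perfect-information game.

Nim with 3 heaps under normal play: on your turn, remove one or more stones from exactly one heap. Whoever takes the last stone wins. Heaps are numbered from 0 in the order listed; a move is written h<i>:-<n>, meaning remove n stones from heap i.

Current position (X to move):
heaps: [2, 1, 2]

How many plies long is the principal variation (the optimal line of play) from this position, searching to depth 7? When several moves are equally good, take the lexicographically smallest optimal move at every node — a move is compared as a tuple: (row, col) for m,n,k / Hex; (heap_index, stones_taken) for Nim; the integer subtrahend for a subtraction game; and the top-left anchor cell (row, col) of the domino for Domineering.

PV length from [(2,1,2)]: 5 plies

[(2,1,2)] X move#1: h0:-1:-1/(1,1,2), h0:-2:-1/(0,1,2), h1:-1:+1/(2,0,2)*, h2:-1:-1/(2,1,1), h2:-2:-1/(2,1,0)
[(2,0,2)] O move#2: h0:-1:-1/(1,0,2)*, h0:-2:-1/(0,0,2), h2:-1:-1/(2,0,1), h2:-2:-1/(2,0,0)
[(1,0,2)] X move#3: h0:-1:-1/(0,0,2), h2:-1:+1/(1,0,1)*, h2:-2:-1/(1,0,0)
[(1,0,1)] O move#4: h0:-1:-1/(0,0,1)*, h2:-1:-1/(1,0,0)
[(0,0,1)] X move#5: h2:-1:+1/(0,0,0)*
[(0,0,0)] end (terminal -1, O#6); searched (2,1,2) to 7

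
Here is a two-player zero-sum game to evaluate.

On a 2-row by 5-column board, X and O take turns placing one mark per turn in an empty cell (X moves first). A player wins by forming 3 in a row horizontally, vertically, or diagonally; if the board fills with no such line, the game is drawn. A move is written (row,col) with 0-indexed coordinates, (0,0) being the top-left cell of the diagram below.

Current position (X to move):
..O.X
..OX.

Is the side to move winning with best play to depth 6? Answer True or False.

X winning at [..O.X/..OX.]: False

ply 1, X at ..O.X/..OX. | (0,0)=+0→X.O.X/..OX.*; (0,1)=+0→.XO.X/..OX.; (0,3)=+0→..OXX/..OX.; (1,0)=-1→..O.X/X.OX.; (1,1)=-1→..O.X/.XOX.; (1,4)=-1→..O.X/..OXX
ply 2, O at X.O.X/..OX. | (0,1)=+0→XOO.X/..OX.*; (0,3)=+0→X.OOX/..OX.; (1,0)=+0→X.O.X/O.OX.; (1,1)=+0→X.O.X/.OOX.; (1,4)=+0→X.O.X/..OXO
ply 3, X at XOO.X/..OX. | (0,3)=+0→XOOXX/..OX.*; (1,0)=-1→XOO.X/X.OX.; (1,1)=-1→XOO.X/.XOX.; (1,4)=-1→XOO.X/..OXX
ply 4, O at XOOXX/..OX. | (1,0)=+0→XOOXX/O.OX.*; (1,1)=+0→XOOXX/.OOX.; (1,4)=+0→XOOXX/..OXO
ply 5, X at XOOXX/O.OX. | (1,1)=+0→XOOXX/OXOX.*; (1,4)=-1→XOOXX/O.OXX
ply 6, O at XOOXX/OXOX. | (1,4)=+0→XOOXX/OXOXO*
ply 7: XOOXX/OXOXO is terminal +0 (X); from ..O.X/..OX. depth 6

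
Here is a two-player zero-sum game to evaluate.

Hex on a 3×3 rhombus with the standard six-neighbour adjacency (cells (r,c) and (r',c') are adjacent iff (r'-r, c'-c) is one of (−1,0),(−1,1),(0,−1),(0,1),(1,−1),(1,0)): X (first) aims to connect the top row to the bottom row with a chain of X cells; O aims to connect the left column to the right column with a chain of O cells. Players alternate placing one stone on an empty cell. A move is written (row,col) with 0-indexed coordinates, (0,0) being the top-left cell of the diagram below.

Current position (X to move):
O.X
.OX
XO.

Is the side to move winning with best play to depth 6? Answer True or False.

[O.X/.OX/XO.] X move#1: (0,1):+1/OXX/.OX/XO.*, (1,0):+1/O.X/XOX/XO., (2,2):+1/O.X/.OX/XOX
[OXX/.OX/XO.] O move#2: (1,0):-1/OXX/OOX/XO.*, (2,2):-1/OXX/.OX/XOO
[OXX/OOX/XO.] X move#3: (2,2):+1/OXX/OOX/XOX*
[OXX/OOX/XOX] end (terminal -1, O#4); searched O.X/.OX/XO. to 6

X winning at [O.X/.OX/XO.]: True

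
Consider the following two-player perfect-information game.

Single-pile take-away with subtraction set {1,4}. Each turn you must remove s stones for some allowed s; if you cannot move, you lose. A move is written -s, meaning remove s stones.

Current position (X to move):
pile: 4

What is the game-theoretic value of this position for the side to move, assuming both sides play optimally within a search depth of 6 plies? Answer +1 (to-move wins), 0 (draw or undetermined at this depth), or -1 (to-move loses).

value(4, X) = +1

ply 1, X at 4 | -1=-1→3; -4=+1→0*
ply 2: 0 is terminal -1 (O); from 4 depth 6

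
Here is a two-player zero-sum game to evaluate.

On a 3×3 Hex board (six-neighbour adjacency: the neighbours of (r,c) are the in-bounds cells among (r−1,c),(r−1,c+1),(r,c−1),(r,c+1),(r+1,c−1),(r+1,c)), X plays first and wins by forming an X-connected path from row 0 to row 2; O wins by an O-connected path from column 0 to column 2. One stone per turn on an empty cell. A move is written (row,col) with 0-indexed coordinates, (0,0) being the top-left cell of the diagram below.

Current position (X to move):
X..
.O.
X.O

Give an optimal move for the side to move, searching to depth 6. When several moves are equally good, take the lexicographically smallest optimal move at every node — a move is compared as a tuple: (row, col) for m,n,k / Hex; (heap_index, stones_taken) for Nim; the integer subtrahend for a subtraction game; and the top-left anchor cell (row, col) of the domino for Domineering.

X's best at [X../.O./X.O]: (1,0)

[X../.O./X.O] X move#1: (0,1):-1/XX./.O./X.O, (0,2):-1/X.X/.O./X.O, (1,0):+1/X../XO./X.O*, (1,2):-1/X../.OX/X.O, (2,1):-1/X../.O./XXO
[X../XO./X.O] end (terminal -1, O#2); searched X../.O./X.O to 6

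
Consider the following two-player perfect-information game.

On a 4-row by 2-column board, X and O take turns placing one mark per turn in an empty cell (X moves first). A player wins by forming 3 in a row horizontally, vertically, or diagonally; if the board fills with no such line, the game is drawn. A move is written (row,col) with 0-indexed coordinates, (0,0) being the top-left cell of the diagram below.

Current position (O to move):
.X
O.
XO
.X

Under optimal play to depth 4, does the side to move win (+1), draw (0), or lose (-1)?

value(.X/O./XO/.X, O) = 0

ply 1, O at .X/O./XO/.X | (0,0)=+0→OX/O./XO/.X*; (1,1)=+0→.X/OO/XO/.X; (3,0)=+0→.X/O./XO/OX
ply 2, X at OX/O./XO/.X | (1,1)=+0→OX/OX/XO/.X*; (3,0)=+0→OX/O./XO/XX
ply 3, O at OX/OX/XO/.X | (3,0)=+0→OX/OX/XO/OX*
ply 4: OX/OX/XO/OX is terminal +0 (X); from .X/O./XO/.X depth 4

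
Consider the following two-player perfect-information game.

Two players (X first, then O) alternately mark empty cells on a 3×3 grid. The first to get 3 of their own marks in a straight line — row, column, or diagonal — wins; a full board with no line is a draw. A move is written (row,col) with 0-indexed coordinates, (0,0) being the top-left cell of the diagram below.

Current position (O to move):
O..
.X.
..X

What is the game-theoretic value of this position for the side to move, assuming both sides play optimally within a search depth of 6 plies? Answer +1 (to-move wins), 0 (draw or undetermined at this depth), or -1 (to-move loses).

value(O../.X./..X, O) = 0

ply 1, O at O../.X./..X | (0,1)=-1→OO./.X./..X; (0,2)=+0→O.O/.X./..X*; (1,0)=-1→O../OX./..X; (1,2)=-1→O../.XO/..X; (2,0)=+0→O../.X./O.X; (2,1)=-1→O../.X./.OX
ply 2, X at O.O/.X./..X | (0,1)=+0→OXO/.X./..X*; (1,0)=-1→O.O/XX./..X; (1,2)=-1→O.O/.XX/..X; (2,0)=-1→O.O/.X./X.X; (2,1)=-1→O.O/.X./.XX
ply 3, O at OXO/.X./..X | (1,0)=-1→OXO/OX./..X; (1,2)=-1→OXO/.XO/..X; (2,0)=-1→OXO/.X./O.X; (2,1)=+0→OXO/.X./.OX*
ply 4, X at OXO/.X./.OX | (1,0)=+0→OXO/XX./.OX*; (1,2)=+0→OXO/.XX/.OX; (2,0)=+0→OXO/.X./XOX
ply 5, O at OXO/XX./.OX | (1,2)=+0→OXO/XXO/.OX*; (2,0)=-1→OXO/XX./OOX
ply 6, X at OXO/XXO/.OX | (2,0)=+0→OXO/XXO/XOX*
ply 7: OXO/XXO/XOX is terminal +0 (O); from O../.X./..X depth 6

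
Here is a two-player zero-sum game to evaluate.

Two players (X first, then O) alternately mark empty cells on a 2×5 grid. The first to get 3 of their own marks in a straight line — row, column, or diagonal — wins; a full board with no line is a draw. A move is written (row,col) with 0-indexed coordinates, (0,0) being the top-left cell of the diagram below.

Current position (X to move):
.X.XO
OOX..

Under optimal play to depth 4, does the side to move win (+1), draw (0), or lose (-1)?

value(.X.XO/OOX.., X) = +1

[.X.XO/OOX..] X move#1: (0,0):+0/XX.XO/OOX.., (0,2):+1/.XXXO/OOX..*, (1,3):+1/.X.XO/OOXX., (1,4):+1/.X.XO/OOX.X
[.XXXO/OOX..] end (terminal -1, O#2); searched .X.XO/OOX.. to 4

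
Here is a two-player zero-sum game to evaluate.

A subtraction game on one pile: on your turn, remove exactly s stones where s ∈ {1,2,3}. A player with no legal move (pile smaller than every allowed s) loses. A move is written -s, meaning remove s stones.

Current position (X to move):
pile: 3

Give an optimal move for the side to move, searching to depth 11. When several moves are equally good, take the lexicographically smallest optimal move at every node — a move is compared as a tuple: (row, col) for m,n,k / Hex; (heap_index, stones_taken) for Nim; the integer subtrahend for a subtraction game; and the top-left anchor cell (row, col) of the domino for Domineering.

X's best at [3]: -3

p1 X@[3]: -1[2]-1 -2[1]-1 -3[0]+1*
p2 O@[0] terminal -1; root [3] d11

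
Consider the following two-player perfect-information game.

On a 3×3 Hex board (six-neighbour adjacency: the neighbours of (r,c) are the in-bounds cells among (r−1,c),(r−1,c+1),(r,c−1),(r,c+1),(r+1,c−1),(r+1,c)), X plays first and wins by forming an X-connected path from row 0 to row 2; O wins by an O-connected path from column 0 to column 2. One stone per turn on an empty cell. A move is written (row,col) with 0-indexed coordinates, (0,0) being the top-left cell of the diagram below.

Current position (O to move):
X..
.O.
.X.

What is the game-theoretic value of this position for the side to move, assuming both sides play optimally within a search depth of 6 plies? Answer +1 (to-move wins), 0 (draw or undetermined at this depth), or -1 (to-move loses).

p1 O@[X../.O./.X.]: (0,1)[XO./.O./.X.]+1* (0,2)[X.O/.O./.X.]+1 (1,0)[X../OO./.X.]+1 (1,2)[X../.OO/.X.]+1 (2,0)[X../.O./OX.]+1 (2,2)[X../.O./.XO]+1
p2 X@[XO./.O./.X.]: (0,2)[XOX/.O./.X.]-1* (1,0)[XO./XO./.X.]-1 (1,2)[XO./.OX/.X.]-1 (2,0)[XO./.O./XX.]-1 (2,2)[XO./.O./.XX]-1
p3 O@[XOX/.O./.X.]: (1,0)[XOX/OO./.X.]-1 (1,2)[XOX/.OO/.X.]+1* (2,0)[XOX/.O./OX.]-1 (2,2)[XOX/.O./.XO]-1
p4 X@[XOX/.OO/.X.]: (1,0)[XOX/XOO/.X.]-1* (2,0)[XOX/.OO/XX.]-1 (2,2)[XOX/.OO/.XX]-1
p5 O@[XOX/XOO/.X.]: (2,0)[XOX/XOO/OX.]+1* (2,2)[XOX/XOO/.XO]-1
p6 X@[XOX/XOO/OX.] terminal -1; root [X../.O./.X.] d6

value(X../.O./.X., O) = +1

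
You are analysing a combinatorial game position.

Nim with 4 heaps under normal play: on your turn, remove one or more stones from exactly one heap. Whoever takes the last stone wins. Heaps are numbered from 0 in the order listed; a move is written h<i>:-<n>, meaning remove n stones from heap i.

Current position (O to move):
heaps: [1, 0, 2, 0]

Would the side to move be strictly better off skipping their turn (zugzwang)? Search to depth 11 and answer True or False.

[(1,0,2,0)] O move#1: h0:-1:-1/(0,0,2,0), h2:-1:+1/(1,0,1,0)*, h2:-2:-1/(1,0,0,0)
[(1,0,1,0)] X move#2: h0:-1:-1/(0,0,1,0)*, h2:-1:-1/(1,0,0,0)
[(0,0,1,0)] O move#3: h2:-1:+1/(0,0,0,0)*
[(0,0,0,0)] end (terminal -1, X#4); searched (1,0,2,0) to 11
if O skipped the turn, X would face:
~ [(1,0,2,0)] X move#1: h0:-1:-1/(0,0,2,0), h2:-1:+1/(1,0,1,0)*, h2:-2:-1/(1,0,0,0)
~ [(1,0,1,0)] O move#2: h0:-1:-1/(0,0,1,0)*, h2:-1:-1/(1,0,0,0)
~ [(0,0,1,0)] X move#3: h2:-1:+1/(0,0,0,0)*
~ [(0,0,0,0)] end (terminal -1, O#4); searched (1,0,2,0) to 11
compare (O): move=+1 vs pass=-1

zugzwang((1,0,2,0), O) = False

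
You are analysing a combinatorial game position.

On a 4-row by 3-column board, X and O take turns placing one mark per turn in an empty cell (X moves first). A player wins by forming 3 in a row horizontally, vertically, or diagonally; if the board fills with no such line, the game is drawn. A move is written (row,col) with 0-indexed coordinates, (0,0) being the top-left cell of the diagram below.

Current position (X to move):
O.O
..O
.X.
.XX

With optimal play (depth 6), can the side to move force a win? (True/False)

X winning at [O.O/..O/.X./.XX]: True

ply 1, X at O.O/..O/.X./.XX | (0,1)=-1→OXO/..O/.X./.XX; (1,0)=+1→O.O/X.O/.X./.XX*; (1,1)=+1→O.O/.XO/.X./.XX; (2,0)=-1→O.O/..O/XX./.XX; (2,2)=-1→O.O/..O/.XX/.XX; (3,0)=+1→O.O/..O/.X./XXX
ply 2: O.O/X.O/.X./.XX is terminal -1 (O); from O.O/..O/.X./.XX depth 6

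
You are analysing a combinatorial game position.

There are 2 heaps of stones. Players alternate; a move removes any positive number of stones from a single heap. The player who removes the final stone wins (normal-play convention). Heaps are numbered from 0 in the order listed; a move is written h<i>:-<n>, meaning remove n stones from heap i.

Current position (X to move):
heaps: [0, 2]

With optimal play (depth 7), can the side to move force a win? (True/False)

ply 1, X at (0,2) | h1:-1=-1→(0,1); h1:-2=+1→(0,0)*
ply 2: (0,0) is terminal -1 (O); from (0,2) depth 7

X winning at [(0,2)]: True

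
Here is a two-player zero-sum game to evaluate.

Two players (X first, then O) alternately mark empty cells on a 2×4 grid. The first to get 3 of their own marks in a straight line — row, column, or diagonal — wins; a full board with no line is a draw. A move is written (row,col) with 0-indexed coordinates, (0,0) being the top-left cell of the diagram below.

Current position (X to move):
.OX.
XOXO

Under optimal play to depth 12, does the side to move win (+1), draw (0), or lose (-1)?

value(.OX./XOXO, X) = 0

ply 1, X at .OX./XOXO | (0,0)=+0→XOX./XOXO*; (0,3)=+0→.OXX/XOXO
ply 2, O at XOX./XOXO | (0,3)=+0→XOXO/XOXO*
ply 3: XOXO/XOXO is terminal +0 (X); from .OX./XOXO depth 12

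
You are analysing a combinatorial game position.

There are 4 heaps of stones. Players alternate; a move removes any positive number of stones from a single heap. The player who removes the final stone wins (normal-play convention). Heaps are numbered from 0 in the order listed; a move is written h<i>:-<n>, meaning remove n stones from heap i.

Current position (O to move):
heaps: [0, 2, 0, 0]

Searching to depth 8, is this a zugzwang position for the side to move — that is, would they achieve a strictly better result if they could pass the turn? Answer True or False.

ply 1, O at (0,2,0,0) | h1:-1=-1→(0,1,0,0); h1:-2=+1→(0,0,0,0)*
ply 2: (0,0,0,0) is terminal -1 (X); from (0,2,0,0) depth 8
if O skipped the turn, X would face:
~ ply 1, X at (0,2,0,0) | h1:-1=-1→(0,1,0,0); h1:-2=+1→(0,0,0,0)*
~ ply 2: (0,0,0,0) is terminal -1 (O); from (0,2,0,0) depth 8
compare (O): move=+1 vs pass=-1

zugzwang((0,2,0,0), O) = False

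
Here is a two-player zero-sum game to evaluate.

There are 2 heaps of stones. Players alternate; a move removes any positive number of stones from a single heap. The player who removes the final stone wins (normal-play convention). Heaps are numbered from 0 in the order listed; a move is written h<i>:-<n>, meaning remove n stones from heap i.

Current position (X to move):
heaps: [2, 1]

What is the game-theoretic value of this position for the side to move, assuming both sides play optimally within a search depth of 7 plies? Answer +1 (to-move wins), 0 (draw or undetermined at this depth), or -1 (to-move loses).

ply 1, X at (2,1) | h0:-1=+1→(1,1)*; h0:-2=-1→(0,1); h1:-1=-1→(2,0)
ply 2, O at (1,1) | h0:-1=-1→(0,1)*; h1:-1=-1→(1,0)
ply 3, X at (0,1) | h1:-1=+1→(0,0)*
ply 4: (0,0) is terminal -1 (O); from (2,1) depth 7

value((2,1), X) = +1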